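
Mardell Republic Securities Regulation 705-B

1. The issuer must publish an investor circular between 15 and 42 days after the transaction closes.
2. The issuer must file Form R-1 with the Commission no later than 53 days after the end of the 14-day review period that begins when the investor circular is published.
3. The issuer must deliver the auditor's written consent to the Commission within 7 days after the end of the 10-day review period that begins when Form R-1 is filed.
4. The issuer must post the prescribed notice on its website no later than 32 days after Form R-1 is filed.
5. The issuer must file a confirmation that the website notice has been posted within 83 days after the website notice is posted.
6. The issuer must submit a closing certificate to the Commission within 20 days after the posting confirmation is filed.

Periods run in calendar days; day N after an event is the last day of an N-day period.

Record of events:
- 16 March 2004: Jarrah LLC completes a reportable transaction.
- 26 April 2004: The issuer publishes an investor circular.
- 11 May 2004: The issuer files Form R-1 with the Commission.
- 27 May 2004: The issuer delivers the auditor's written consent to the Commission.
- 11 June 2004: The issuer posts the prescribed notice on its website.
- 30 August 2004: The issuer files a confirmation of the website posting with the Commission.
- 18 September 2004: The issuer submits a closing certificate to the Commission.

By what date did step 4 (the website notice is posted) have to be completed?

Step 4 runs from 11 May 2004, when Form R-1 is filed. 32 days after 11 May 2004 is 12 June 2004.

12 June 2004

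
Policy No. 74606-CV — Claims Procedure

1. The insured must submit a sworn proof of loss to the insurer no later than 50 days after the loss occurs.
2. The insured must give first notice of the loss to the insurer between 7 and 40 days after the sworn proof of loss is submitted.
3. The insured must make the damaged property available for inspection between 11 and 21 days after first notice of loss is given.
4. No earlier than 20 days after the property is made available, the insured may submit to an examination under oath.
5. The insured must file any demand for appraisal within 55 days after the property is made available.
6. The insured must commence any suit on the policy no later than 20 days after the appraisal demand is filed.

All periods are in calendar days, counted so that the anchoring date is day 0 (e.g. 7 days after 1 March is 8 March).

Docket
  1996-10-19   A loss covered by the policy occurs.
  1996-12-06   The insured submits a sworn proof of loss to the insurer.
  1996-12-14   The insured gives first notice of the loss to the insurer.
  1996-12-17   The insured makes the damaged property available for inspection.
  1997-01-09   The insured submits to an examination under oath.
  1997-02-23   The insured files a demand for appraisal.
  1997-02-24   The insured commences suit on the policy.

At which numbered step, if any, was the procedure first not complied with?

Step 1 — counting 50 days from 1996-10-19 (when the loss occurs) gives a deadline of 1996-12-08; done 1996-12-06 — timely.
Step 2 — 7 and 40 days from 1996-12-06 (when the sworn proof of loss is submitted) are 1996-12-13 and 1997-01-15 respectively; done 1996-12-14, which is between those dates.
Step 3 — 11 and 21 days from 1996-12-14 (when first notice of loss is given) are 1996-12-25 and 1997-01-04 respectively; 1996-12-17 is 8 days too early.
The analysis stops there.

Step 3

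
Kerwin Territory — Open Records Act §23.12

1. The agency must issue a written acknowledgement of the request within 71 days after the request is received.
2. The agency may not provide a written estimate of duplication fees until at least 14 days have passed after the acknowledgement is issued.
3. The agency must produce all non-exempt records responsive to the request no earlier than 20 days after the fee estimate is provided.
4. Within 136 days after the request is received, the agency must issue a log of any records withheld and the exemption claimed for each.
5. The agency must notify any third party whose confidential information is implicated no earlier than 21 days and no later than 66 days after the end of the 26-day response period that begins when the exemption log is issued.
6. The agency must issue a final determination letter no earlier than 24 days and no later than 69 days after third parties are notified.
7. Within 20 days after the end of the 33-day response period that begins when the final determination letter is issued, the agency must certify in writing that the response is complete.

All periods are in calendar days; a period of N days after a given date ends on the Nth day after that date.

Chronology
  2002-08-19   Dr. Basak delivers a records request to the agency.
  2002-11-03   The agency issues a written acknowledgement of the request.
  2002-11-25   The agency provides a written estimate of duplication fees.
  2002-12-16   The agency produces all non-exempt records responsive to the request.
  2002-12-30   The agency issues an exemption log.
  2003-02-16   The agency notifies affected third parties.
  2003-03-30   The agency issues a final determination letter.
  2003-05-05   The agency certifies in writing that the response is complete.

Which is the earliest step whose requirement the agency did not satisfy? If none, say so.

Step 1

(1) due by 2002-08-19 + 71 days = 2002-10-29; done 2002-11-03 — 5 days late.
Later steps need not be reached.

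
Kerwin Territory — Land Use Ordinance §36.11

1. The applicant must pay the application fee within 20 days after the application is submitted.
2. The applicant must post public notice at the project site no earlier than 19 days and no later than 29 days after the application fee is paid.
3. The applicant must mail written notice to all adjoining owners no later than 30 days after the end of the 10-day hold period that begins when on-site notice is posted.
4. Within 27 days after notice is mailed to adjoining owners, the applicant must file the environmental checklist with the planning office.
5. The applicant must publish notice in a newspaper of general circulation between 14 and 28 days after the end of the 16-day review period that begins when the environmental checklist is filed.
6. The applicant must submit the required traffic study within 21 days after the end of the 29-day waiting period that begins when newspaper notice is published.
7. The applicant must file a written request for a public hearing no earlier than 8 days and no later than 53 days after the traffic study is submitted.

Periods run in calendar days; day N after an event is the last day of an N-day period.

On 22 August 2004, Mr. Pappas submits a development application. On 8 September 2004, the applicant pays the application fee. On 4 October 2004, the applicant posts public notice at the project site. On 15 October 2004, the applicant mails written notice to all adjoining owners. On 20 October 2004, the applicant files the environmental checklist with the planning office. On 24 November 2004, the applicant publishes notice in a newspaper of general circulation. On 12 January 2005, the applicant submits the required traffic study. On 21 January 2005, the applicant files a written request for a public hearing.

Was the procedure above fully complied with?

Step 1 — counting 20 days from 22 August 2004 (when the application is submitted) gives a deadline of 11 September 2004; completed 8 September 2004, before the deadline.
Step 2 — 19 and 29 days from 8 September 2004 (when the application fee is paid) are 27 September 2004 and 7 October 2004 respectively; done 4 October 2004 — within the window.
Step 3 — counting 30 days from 14 October 2004 (end of the 10-day hold period, which began when on-site notice is posted on 4 October 2004) gives a deadline of 13 November 2004; done 15 October 2004 — timely.
Step 4 — counting 27 days from 15 October 2004 (when notice is mailed to adjoining owners) gives a deadline of 11 November 2004; done 20 October 2004 — timely.
Step 5 — 14 and 28 days from 5 November 2004 (end of the 16-day review period, which began when the environmental checklist is filed on 20 October 2004) are 19 November 2004 and 3 December 2004 respectively; 24 November 2004 falls inside that range.
Step 6 — counting 21 days from 23 December 2004 (end of the 29-day waiting period, which began when newspaper notice is published on 24 November 2004) gives a deadline of 13 January 2005; done 12 January 2005 — timely.
Step 7 — 8 and 53 days from 12 January 2005 (when the traffic study is submitted) are 20 January 2005 and 6 March 2005 respectively; done 21 January 2005, which is between those dates.

Yes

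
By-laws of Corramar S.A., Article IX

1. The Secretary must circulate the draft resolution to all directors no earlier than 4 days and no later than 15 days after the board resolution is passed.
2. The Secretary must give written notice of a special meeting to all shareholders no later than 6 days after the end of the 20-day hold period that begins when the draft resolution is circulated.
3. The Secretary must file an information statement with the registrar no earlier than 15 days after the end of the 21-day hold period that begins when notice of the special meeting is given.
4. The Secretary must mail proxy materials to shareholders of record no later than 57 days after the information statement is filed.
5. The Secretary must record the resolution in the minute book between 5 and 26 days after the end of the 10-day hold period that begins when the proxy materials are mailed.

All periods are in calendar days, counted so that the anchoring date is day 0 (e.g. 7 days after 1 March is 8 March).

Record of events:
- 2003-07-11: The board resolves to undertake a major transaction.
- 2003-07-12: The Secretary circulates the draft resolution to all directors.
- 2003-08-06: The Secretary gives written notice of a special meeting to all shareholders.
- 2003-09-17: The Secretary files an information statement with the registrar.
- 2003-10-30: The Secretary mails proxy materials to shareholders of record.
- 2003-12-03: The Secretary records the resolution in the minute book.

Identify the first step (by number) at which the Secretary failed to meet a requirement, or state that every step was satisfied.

Step 1 — 4 and 15 days from 2003-07-11 (when the board resolution is passed) are 2003-07-15 and 2003-07-26 respectively; 2003-07-12 is 3 days too early.
Later steps need not be reached.

Step 1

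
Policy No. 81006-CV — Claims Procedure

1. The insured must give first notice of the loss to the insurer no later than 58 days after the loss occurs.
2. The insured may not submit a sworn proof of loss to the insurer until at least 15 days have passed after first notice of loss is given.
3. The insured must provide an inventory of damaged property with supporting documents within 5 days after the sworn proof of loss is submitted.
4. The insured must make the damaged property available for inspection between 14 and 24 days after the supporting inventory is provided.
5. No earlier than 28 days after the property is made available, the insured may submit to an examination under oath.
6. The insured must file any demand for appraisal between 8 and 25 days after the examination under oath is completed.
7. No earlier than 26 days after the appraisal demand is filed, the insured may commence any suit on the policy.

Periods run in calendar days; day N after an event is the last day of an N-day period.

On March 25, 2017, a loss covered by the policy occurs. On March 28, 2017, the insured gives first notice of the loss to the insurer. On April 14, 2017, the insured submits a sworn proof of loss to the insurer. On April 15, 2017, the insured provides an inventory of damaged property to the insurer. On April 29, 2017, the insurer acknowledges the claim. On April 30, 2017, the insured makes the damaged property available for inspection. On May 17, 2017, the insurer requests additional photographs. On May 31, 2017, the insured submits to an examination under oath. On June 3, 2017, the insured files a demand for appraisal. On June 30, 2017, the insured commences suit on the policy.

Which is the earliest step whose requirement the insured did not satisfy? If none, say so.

Step 1 — counting 58 days from March 25, 2017 (when the loss occurs) gives a deadline of May 22, 2017; completed March 28, 2017, before the deadline.
Step 2 — must wait 15 days from March 28, 2017 (when first notice of loss is given), so not before April 12, 2017; April 14, 2017 is on or after that date.
Step 3 — counting 5 days from April 14, 2017 (when the sworn proof of loss is submitted) gives a deadline of April 19, 2017; completed April 15, 2017, before the deadline.
Step 4 — 14 and 24 days from April 15, 2017 (when the supporting inventory is provided) are April 29, 2017 and May 9, 2017 respectively; April 30, 2017 falls inside that range.
Step 5 — must wait 28 days from April 30, 2017 (when the property is made available), so not before May 28, 2017; May 31, 2017 is on or after that date.
Step 6 — 8 and 25 days from May 31, 2017 (when the examination under oath is completed) are June 8, 2017 and June 25, 2017 respectively; done June 3, 2017 — 5 days before the window opened.

Step 6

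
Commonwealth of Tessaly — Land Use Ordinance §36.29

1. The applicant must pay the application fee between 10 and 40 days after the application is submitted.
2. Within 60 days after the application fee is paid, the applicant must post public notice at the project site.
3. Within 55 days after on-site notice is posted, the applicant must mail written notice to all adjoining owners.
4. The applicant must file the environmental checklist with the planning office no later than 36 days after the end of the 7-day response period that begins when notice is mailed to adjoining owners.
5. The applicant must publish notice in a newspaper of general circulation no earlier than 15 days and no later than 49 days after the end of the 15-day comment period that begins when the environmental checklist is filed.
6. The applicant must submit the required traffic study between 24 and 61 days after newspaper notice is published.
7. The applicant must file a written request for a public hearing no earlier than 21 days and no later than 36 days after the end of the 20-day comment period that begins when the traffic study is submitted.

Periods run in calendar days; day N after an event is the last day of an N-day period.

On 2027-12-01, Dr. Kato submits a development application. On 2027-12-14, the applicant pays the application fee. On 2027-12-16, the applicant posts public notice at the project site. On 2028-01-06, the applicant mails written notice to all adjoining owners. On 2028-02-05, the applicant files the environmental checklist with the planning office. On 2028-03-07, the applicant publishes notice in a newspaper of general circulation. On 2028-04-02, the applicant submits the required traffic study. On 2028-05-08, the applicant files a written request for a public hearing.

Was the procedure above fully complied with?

(1) the permitted window runs from 2027-12-01 + 10 = 2027-12-11 to 2027-12-01 + 40 = 2028-01-10; done 2027-12-14 — within the window.
(2) due by 2027-12-14 + 60 days = 2028-02-12; 2027-12-16 is within that limit.
(3) due by 2027-12-16 + 55 days = 2028-02-09; completed 2028-01-06, before the deadline.
(4) due by 2028-01-13 + 36 days = 2028-02-18; 2028-02-05 is within that limit.
(5) the permitted window runs from 2028-02-20 + 15 = 2028-03-06 to 2028-02-20 + 49 = 2028-04-09; 2028-03-07 falls inside that range.
(6) the permitted window runs from 2028-03-07 + 24 = 2028-03-31 to 2028-03-07 + 61 = 2028-05-07; 2028-04-02 falls inside that range.
(7) the permitted window runs from 2028-04-22 + 21 = 2028-05-13 to 2028-04-22 + 36 = 2028-05-28; done 2028-05-08 — 5 days before the window opened.
The procedure was therefore not followed at step 7.

No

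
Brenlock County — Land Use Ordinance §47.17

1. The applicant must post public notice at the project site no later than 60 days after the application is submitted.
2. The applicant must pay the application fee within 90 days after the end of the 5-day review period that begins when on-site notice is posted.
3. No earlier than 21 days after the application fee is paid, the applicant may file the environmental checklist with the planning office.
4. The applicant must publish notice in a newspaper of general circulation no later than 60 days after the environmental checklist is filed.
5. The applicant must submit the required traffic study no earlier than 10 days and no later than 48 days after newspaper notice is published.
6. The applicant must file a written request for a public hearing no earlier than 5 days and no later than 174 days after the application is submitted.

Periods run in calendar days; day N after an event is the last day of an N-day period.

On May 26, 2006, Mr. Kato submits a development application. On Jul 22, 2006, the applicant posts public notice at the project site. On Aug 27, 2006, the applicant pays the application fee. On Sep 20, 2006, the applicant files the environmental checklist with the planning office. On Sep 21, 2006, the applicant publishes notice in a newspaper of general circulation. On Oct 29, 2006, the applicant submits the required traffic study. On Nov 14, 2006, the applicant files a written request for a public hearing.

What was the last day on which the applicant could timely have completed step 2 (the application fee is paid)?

On-site notice is posted on Jul 22, 2006; the 5-day review period therefore ends Jul 27, 2006, and step 2 runs from that date. 90 days after Jul 27, 2006 is Oct 25, 2006.

Oct 25, 2006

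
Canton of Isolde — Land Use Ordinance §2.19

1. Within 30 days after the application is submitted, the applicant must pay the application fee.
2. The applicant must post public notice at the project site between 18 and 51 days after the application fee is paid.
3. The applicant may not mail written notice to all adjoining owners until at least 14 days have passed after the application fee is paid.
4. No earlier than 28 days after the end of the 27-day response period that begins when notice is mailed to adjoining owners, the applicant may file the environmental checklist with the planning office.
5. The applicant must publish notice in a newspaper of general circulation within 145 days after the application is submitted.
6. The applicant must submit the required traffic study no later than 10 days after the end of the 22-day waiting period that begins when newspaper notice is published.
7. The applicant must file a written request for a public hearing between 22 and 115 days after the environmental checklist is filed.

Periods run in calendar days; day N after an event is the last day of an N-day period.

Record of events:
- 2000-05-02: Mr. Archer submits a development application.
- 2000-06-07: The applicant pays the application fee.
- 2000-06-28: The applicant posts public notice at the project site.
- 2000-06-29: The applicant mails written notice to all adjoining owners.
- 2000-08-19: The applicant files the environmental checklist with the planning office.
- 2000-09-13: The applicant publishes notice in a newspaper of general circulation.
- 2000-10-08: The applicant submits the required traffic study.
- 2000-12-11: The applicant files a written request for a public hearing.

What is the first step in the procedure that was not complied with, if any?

Step 1

(1) due by 2000-05-02 + 30 days = 2000-06-01; 2000-06-07 misses that deadline by 6 days.
No need to go further; step 1 was not satisfied.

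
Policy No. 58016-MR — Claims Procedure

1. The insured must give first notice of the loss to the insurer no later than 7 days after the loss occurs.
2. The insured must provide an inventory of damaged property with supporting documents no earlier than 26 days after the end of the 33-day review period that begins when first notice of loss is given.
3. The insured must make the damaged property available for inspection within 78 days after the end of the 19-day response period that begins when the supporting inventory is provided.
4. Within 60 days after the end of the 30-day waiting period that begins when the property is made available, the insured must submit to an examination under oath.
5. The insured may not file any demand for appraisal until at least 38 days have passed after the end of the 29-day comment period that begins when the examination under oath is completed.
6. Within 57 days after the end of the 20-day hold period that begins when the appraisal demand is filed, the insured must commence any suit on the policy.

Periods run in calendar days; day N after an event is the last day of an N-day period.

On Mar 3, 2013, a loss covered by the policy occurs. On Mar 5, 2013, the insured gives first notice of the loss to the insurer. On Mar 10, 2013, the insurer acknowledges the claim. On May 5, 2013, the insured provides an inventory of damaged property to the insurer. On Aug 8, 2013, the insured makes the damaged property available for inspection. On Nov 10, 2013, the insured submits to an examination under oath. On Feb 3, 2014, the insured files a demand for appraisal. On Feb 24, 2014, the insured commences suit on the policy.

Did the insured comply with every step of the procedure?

No

(1) due by Mar 3, 2013 + 7 days = Mar 10, 2013; Mar 5, 2013 is within that limit.
(2) permitted from Apr 7, 2013 + 26 days = May 3, 2013 onward; done May 5, 2013 — permitted.
(3) due by May 24, 2013 + 78 days = Aug 10, 2013; completed Aug 8, 2013, before the deadline.
(4) due by Sep 7, 2013 + 60 days = Nov 6, 2013; Nov 10, 2013 misses that deadline by 4 days.
Later steps need not be reached.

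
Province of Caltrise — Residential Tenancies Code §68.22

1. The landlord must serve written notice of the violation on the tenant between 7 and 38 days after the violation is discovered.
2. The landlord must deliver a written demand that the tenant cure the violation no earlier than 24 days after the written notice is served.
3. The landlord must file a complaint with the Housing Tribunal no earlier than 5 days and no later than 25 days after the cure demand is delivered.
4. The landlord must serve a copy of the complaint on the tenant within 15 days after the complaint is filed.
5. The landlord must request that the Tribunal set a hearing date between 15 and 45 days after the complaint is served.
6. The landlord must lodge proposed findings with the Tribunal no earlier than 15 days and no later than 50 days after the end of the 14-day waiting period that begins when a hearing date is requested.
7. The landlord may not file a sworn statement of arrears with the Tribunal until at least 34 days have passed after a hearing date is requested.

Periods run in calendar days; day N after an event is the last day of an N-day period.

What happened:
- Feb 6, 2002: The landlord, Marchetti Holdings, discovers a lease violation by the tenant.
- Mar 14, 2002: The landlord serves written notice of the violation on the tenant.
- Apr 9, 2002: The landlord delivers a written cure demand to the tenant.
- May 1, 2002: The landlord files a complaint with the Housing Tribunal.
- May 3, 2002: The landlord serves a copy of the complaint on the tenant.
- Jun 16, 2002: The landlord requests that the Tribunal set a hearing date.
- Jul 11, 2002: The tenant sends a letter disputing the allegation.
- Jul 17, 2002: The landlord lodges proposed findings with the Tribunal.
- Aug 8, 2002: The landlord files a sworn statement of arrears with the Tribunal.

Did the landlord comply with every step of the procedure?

Step 1: the window is 7–38 days after Feb 6, 2002 (when the violation is discovered), so Feb 13, 2002 through Mar 16, 2002; done Mar 14, 2002, which is between those dates.
Step 2: the earliest permitted date is 24 days after Mar 14, 2002 (when the written notice is served), i.e. Apr 7, 2002; done Apr 9, 2002, after the minimum wait.
Step 3: the window is 5–25 days after Apr 9, 2002 (when the cure demand is delivered), so Apr 14, 2002 through May 4, 2002; done May 1, 2002 — within the window.
Step 4: 15 days after May 1, 2002 (when the complaint is filed) is May 16, 2002; completed May 3, 2002, before the deadline.
Step 5: the window is 15–45 days after May 3, 2002 (when the complaint is served), so May 18, 2002 through Jun 17, 2002; Jun 16, 2002 falls inside that range.
Step 6: the window is 15–50 days after Jun 30, 2002 (end of the 14-day waiting period, which began when a hearing date is requested on Jun 16, 2002), so Jul 15, 2002 through Aug 19, 2002; done Jul 17, 2002 — within the window.
Step 7: the earliest permitted date is 34 days after Jun 16, 2002 (when a hearing date is requested), i.e. Jul 20, 2002; Aug 8, 2002 is on or after that date.

Yes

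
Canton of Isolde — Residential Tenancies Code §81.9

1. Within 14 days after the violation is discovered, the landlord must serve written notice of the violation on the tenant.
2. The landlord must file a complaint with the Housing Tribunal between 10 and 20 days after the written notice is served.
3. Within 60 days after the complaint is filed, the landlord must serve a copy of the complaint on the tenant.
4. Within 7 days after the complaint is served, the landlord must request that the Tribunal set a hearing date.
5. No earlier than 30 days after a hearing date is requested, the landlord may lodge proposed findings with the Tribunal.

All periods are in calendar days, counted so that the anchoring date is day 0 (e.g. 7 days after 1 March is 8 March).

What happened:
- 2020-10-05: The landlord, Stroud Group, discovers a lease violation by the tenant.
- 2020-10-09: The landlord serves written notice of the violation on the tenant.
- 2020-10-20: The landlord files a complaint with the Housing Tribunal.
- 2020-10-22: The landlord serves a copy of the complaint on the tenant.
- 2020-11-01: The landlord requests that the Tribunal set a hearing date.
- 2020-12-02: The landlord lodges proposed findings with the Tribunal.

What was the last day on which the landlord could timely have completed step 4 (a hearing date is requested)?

Step 4 runs from 2020-10-22, when the complaint is served. 7 days after 2020-10-22 is 2020-10-29.

2020-10-29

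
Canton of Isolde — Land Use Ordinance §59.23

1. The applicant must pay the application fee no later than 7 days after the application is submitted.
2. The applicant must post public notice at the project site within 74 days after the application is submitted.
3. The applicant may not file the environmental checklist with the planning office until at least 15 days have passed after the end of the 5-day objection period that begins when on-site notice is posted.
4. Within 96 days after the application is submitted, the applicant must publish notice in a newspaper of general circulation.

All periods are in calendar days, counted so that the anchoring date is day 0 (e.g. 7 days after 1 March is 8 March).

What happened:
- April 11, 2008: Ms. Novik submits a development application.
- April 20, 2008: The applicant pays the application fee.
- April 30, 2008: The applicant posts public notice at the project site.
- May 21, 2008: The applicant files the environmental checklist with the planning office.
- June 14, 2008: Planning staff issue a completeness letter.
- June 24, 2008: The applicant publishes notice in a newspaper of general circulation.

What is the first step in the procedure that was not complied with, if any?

Step 1: 7 days after April 11, 2008 (when the application is submitted) is April 18, 2008; April 20, 2008 misses that deadline by 2 days.
No need to go further; step 1 was not satisfied.

Step 1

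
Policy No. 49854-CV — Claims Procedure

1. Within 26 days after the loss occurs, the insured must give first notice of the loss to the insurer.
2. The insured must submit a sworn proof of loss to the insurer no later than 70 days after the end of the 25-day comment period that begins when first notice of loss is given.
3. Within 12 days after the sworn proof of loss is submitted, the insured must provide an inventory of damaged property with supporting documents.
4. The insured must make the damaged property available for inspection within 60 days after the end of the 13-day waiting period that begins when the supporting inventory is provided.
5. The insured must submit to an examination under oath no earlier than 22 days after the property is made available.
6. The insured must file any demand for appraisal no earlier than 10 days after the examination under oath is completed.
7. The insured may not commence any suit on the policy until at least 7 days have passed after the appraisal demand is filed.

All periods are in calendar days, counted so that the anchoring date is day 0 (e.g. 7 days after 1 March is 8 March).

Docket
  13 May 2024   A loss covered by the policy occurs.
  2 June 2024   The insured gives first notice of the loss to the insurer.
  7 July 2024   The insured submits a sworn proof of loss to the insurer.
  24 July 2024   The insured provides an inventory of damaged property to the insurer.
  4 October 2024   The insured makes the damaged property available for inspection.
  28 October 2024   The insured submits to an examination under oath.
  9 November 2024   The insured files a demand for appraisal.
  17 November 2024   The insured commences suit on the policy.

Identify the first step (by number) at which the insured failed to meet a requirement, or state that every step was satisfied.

(1) due by 13 May 2024 + 26 days = 8 June 2024; completed 2 June 2024, before the deadline.
(2) due by 27 June 2024 + 70 days = 5 September 2024; 7 July 2024 is within that limit.
(3) due by 7 July 2024 + 12 days = 19 July 2024; 24 July 2024 misses that deadline by 5 days.
The procedure was therefore not followed at step 3.

Step 3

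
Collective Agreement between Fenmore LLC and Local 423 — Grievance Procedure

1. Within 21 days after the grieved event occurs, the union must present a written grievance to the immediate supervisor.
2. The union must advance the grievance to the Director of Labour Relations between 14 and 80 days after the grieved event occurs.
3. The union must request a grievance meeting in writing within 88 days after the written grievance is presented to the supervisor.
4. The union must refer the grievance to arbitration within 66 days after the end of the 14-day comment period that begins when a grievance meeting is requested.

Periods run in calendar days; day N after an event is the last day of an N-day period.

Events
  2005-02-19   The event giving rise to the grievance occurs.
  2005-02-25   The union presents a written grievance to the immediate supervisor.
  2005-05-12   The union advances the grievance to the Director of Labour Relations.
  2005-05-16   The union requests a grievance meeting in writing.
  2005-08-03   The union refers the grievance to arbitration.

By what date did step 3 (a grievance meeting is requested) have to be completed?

Step 3 runs from 2005-02-25, when the written grievance is presented to the supervisor. 88 days after 2005-02-25 is 2005-05-24.

2005-05-24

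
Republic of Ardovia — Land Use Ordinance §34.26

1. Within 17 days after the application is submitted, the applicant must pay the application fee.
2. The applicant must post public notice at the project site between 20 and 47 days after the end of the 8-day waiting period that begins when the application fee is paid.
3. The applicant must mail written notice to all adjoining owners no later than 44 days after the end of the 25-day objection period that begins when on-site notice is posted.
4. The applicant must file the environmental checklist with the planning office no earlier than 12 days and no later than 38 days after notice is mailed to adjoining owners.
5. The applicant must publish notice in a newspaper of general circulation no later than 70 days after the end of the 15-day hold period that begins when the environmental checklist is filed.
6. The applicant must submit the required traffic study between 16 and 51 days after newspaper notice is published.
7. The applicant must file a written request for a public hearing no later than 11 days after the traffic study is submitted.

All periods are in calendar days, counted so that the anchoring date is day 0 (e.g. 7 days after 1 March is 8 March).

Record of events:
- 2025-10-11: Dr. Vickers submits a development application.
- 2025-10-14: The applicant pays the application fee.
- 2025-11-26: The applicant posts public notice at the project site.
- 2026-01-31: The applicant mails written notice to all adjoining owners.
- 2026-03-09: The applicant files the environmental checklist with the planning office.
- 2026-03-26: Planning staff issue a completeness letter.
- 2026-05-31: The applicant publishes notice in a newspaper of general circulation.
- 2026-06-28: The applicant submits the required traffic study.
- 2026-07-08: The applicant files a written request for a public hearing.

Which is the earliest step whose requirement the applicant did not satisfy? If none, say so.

None — every step was satisfied

(1) due by 2025-10-11 + 17 days = 2025-10-28; done 2025-10-14 — timely.
(2) the permitted window runs from 2025-10-22 + 20 = 2025-11-11 to 2025-10-22 + 47 = 2025-12-08; done 2025-11-26, which is between those dates.
(3) due by 2025-12-21 + 44 days = 2026-02-03; 2026-01-31 is within that limit.
(4) the permitted window runs from 2026-01-31 + 12 = 2026-02-12 to 2026-01-31 + 38 = 2026-03-10; 2026-03-09 falls inside that range.
(5) due by 2026-03-24 + 70 days = 2026-06-02; completed 2026-05-31, before the deadline.
(6) the permitted window runs from 2026-05-31 + 16 = 2026-06-16 to 2026-05-31 + 51 = 2026-07-21; done 2026-06-28 — within the window.
(7) due by 2026-06-28 + 11 days = 2026-07-09; done 2026-07-08 — timely.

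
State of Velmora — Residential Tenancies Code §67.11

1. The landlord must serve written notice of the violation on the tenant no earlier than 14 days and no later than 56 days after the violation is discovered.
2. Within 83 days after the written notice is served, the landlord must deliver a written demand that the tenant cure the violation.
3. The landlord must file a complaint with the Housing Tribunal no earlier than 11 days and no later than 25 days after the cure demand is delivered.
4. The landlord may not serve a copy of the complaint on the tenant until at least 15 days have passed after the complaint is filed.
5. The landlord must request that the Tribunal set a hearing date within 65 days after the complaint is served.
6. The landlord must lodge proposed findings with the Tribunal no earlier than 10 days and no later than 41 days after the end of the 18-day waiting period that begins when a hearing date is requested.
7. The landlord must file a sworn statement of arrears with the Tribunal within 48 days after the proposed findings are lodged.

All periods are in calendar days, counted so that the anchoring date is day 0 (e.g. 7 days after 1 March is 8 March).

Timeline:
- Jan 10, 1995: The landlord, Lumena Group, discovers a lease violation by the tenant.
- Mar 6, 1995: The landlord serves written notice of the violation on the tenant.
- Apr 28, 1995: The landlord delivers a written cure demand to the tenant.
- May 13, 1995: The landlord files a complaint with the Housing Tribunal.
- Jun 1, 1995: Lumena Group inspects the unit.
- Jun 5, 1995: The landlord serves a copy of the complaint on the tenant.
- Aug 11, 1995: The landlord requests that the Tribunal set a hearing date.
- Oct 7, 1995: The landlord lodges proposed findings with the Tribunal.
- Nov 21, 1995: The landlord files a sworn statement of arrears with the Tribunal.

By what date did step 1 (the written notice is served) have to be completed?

Step 1 runs from Jan 10, 1995, when the violation is discovered. The window is 14–56 days after Jan 10, 1995; it closes on Mar 7, 1995.

Mar 7, 1995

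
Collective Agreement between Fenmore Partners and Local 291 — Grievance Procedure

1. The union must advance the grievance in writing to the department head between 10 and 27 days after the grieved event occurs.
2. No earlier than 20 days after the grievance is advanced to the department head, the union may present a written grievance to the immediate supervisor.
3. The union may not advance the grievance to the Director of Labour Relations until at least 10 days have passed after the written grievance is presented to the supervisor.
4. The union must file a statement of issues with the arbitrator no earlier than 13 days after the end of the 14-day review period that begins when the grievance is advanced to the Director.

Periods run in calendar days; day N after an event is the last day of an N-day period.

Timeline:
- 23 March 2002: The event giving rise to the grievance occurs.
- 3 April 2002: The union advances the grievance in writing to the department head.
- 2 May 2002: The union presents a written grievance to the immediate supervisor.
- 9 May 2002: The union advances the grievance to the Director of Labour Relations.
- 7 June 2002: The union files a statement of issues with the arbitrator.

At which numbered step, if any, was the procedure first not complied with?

Step 3

Step 1: the window is 10–27 days after 23 March 2002 (when the grieved event occurs), so 2 April 2002 through 19 April 2002; 3 April 2002 falls inside that range.
Step 2: the earliest permitted date is 20 days after 3 April 2002 (when the grievance is advanced to the department head), i.e. 23 April 2002; done 2 May 2002 — permitted.
Step 3: the earliest permitted date is 10 days after 2 May 2002 (when the written grievance is presented to the supervisor), i.e. 12 May 2002; 9 May 2002 is 3 days before the earliest permitted date.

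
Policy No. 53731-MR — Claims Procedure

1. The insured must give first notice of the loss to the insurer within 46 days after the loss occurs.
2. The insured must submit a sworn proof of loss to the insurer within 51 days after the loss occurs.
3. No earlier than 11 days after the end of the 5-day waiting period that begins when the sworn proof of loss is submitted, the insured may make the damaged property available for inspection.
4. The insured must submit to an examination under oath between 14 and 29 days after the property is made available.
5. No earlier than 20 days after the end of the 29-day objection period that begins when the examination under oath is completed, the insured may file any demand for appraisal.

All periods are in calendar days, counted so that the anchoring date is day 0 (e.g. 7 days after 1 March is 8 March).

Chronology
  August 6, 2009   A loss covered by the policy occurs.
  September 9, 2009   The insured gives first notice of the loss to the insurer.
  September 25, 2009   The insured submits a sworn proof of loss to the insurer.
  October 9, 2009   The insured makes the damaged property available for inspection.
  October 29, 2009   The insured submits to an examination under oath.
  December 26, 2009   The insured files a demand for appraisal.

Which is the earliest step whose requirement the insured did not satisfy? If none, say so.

Step 3

(1) due by August 6, 2009 + 46 days = September 21, 2009; done September 9, 2009 — timely.
(2) due by August 6, 2009 + 51 days = September 26, 2009; completed September 25, 2009, before the deadline.
(3) permitted from September 30, 2009 + 11 days = October 11, 2009 onward; acted on October 9, 2009, 2 days prematurely.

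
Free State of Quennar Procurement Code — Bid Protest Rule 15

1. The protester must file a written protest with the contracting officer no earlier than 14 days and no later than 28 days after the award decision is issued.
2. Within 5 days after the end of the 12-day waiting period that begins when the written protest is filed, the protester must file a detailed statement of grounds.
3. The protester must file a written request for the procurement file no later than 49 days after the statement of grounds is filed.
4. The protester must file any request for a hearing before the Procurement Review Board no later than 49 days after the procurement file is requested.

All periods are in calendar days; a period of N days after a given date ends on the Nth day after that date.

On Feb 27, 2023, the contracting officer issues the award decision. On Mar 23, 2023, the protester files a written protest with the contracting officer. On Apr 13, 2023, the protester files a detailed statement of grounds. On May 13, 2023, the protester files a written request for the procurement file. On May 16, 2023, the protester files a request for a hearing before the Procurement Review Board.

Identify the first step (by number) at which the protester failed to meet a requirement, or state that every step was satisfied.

(1) the permitted window runs from Feb 27, 2023 + 14 = Mar 13, 2023 to Feb 27, 2023 + 28 = Mar 27, 2023; done Mar 23, 2023, which is between those dates.
(2) due by Apr 4, 2023 + 5 days = Apr 9, 2023; not done until Apr 13, 2023, 4 days after the deadline.
That is the first point of non-compliance.

Step 2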